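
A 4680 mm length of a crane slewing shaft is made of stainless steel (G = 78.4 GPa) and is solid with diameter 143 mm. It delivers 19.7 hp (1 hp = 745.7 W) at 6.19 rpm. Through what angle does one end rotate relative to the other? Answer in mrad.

ω = 2π·6.19/60 = 0.6482 rad/s, so T = P/ω = 19.7×745.7 / 0.6482 = 22660 N·m.
J = πd⁴/32 = π(0.143)⁴/32 = 4.105×10^-5 m⁴.
θ = T·L/(G·J) = 22660 × 4.68 / (78.4×10⁹ × 4.105×10^-5) = 0.03295 rad.

33.0 mrad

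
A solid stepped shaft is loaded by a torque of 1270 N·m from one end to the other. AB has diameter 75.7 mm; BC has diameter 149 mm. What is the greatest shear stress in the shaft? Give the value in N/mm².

14.9 N/mm²

Under the same torque, τ_max = 16T/(πd³) is largest where d is smallest — segment AB (d = 75.7 mm).
τ_max = 16·1270/(π·(0.0757)³) = 1.491×10^7 Pa.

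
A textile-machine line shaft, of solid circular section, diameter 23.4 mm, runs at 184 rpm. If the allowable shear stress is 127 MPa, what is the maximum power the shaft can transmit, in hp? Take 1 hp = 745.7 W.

8.26 hp

J = πd⁴/32 = π(0.0234)⁴/32 = 2.943×10^-8 m⁴.
T_max = τ_allow·J/r = 1.27×10^8 × 2.943×10^-8 / 0.0117 = 319.5 N·m.
ω = 2π·184/60 = 19.27 rad/s, so P_max = T_max·ω = 6156 W.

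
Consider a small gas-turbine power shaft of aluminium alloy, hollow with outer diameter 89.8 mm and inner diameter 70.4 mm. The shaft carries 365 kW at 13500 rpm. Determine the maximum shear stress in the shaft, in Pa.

2.92e6 Pa

ω = 2π·13500/60 = 1414 rad/s, so T = P/ω = 365×10³ / 1414 = 258.2 N·m.
J = π(d_o⁴ − d_i⁴)/32 = π(0.0898⁴ − 0.0704⁴)/32 = 3.973×10^-6 m⁴.
τ_max = T·r/J = 258.2 × 0.0449 / 3.973×10^-6 = 2.918×10^6 Pa.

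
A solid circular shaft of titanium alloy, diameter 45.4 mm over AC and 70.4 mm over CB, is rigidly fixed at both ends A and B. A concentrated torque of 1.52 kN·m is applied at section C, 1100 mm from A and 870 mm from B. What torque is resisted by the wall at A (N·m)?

Compatibility: T_A·a/J_AC = T_B·b/J_CB with T_A + T_B = T₀.
J_AC = 4.17×10^-7 m⁴, J_CB = 2.41×10^-6 m⁴, so T_A = T₀·(J_AC/a)/((J_AC/a)+(J_CB/b)) = 182.9 N·m, T_B = 1337 N·m.

183 N·m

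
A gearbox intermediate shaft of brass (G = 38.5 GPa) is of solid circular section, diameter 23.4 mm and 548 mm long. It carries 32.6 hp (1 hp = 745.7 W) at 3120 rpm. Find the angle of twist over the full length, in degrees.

ω = 2π·3120/60 = 326.7 rad/s, so T = P/ω = 32.6×745.7 / 326.7 = 74.40 N·m.
J = πd⁴/32 = π(0.0234)⁴/32 = 2.943×10^-8 m⁴.
θ = T·L/(G·J) = 74.40 × 0.548 / (38.5×10⁹ × 2.943×10^-8) = 0.03598 rad.

2.06°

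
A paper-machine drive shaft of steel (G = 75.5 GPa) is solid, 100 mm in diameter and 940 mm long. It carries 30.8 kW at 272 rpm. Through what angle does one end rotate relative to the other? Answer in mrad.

ω = 2π·272/60 = 28.48 rad/s, so T = P/ω = 30.8×10³ / 28.48 = 1081 N·m.
J = πd⁴/32 = π(0.100)⁴/32 = 9.817×10^-6 m⁴.
θ = T·L/(G·J) = 1081 × 0.940 / (75.5×10⁹ × 9.817×10^-6) = 1.371×10^-3 rad.

1.37 mrad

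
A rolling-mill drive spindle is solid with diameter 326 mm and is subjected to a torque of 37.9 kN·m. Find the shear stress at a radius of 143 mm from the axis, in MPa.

J = πd⁴/32 = π(0.326)⁴/32 = 1.109×10^-3 m⁴.
Shear stress varies linearly with radius: τ = T·r/J = 37900 × 0.143 / 1.109×10^-3 = 4.888×10^6 Pa.

4.89 MPa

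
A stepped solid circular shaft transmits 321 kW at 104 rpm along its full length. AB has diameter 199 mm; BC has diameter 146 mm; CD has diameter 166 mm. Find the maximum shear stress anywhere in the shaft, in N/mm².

48.2 N/mm²

ω = 2π·104/60 = 10.89 rad/s, so T = P/ω = 321×10³ / 10.89 = 29470 N·m.
Under the same torque, τ_max = 16T/(πd³) is largest where d is smallest — segment BC (d = 146 mm).
τ_max = 16·29470/(π·(0.146)³) = 4.823×10^7 Pa.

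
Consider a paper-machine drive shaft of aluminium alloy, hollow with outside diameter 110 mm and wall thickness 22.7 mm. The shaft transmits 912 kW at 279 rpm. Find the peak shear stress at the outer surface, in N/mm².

136 N/mm²

ω = 2π·279/60 = 29.22 rad/s, so T = P/ω = 912×10³ / 29.22 = 31210 N·m.
J = π(d_o⁴ − d_i⁴)/32 = π(0.110⁴ − 0.0646⁴)/32 = 1.266×10^-5 m⁴.
τ_max = T·r/J = 31210 × 0.0550 / 1.266×10^-5 = 1.356×10^8 Pa.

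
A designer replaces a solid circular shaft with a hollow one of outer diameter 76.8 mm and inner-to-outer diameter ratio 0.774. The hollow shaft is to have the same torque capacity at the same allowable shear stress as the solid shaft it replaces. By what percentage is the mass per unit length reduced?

Equal τ_max and T ⇒ the solid shaft needs d_s³ = d_o³(1−k⁴), so d_s = 76.8·(1−0.774⁴)^(1/3) = 66.22 mm.
Area ratio A_h/A_s = d_o²(1−k²)/d_s² = (1−k²)/(1−k⁴)^(2/3) = 0.5392.
Mass saving = 1 − 0.5392 = 46.1 %.

46.1 %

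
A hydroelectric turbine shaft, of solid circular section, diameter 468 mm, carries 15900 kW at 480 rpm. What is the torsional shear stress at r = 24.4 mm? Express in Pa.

ω = 2π·480/60 = 50.27 rad/s, so T = P/ω = 15900×10³ / 50.27 = 316300 N·m.
J = πd⁴/32 = π(0.468)⁴/32 = 4.710×10^-3 m⁴.
Shear stress varies linearly with radius: τ = T·r/J = 316300 × 0.0244 / 4.710×10^-3 = 1.639×10^6 Pa.

1.64e6 Pa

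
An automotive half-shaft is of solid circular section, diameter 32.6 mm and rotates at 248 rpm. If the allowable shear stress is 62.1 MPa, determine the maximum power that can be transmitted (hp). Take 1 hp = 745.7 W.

J = πd⁴/32 = π(0.0326)⁴/32 = 1.109×10^-7 m⁴.
T_max = τ_allow·J/r = 6.21×10^7 × 1.109×10^-7 / 0.0163 = 422.4 N·m.
ω = 2π·248/60 = 25.97 rad/s, so P_max = T_max·ω = 1.097×10^4 W.

14.7 hp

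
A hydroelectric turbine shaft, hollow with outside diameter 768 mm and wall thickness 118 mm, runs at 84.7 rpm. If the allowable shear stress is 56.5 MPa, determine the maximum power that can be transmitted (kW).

J = π(d_o⁴ − d_i⁴)/32 = π(0.768⁴ − 0.532⁴)/32 = 0.02629 m⁴.
T_max = τ_allow·J/r = 5.65×10^7 × 0.02629 / 0.384 = 3.868e6 N·m.
ω = 2π·84.7/60 = 8.870 rad/s, so P_max = T_max·ω = 3.431×10^7 W.

34300 kW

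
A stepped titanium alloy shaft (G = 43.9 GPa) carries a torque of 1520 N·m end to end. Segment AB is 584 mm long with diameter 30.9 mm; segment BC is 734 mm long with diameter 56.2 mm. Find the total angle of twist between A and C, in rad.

J_AB = π(0.0309)⁴/32 = 8.95×10^-8 m⁴; J_BC = π(0.0562)⁴/32 = 9.79×10^-7 m⁴.
θ = (T/G)·Σ L_i/J_i = (1520/43.9×10⁹)·(0.584/8.95×10^-8 + 0.734/9.79×10^-7) = 0.2519 rad.

0.252 rad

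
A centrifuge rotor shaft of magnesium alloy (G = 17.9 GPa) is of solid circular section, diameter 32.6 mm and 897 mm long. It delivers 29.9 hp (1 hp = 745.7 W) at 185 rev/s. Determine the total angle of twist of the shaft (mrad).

ω = 2π·185 = 1162 rad/s, so T = P/ω = 29.9×745.7 / 1162 = 19.18 N·m.
J = πd⁴/32 = π(0.0326)⁴/32 = 1.109×10^-7 m⁴.
θ = T·L/(G·J) = 19.18 × 0.897 / (17.9×10⁹ × 1.109×10^-7) = 8.669×10^-3 rad.

8.67 mrad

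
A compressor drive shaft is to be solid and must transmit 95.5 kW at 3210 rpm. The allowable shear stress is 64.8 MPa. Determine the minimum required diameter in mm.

28.2 mm

ω = 2π·3210/60 = 336.2 rad/s, so T = P/ω = 95.5×10³ / 336.2 = 284.1 N·m.
For a solid shaft τ_max = 16T/(πd³), so d = (16T/(π τ_allow))^(1/3) = (16·284.1/(π·6.48×10^7))^(1/3) = 0.02816 m.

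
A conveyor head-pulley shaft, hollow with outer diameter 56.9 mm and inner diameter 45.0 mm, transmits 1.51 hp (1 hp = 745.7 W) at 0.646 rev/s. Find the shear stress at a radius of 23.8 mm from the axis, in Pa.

ω = 2π·0.646 = 4.059 rad/s, so T = P/ω = 1.51×745.7 / 4.059 = 277.4 N·m.
J = π(d_o⁴ − d_i⁴)/32 = π(0.0569⁴ − 0.0450⁴)/32 = 6.265×10^-7 m⁴.
Shear stress varies linearly with radius: τ = T·r/J = 277.4 × 0.0238 / 6.265×10^-7 = 1.054×10^7 Pa.

1.05e7 Pa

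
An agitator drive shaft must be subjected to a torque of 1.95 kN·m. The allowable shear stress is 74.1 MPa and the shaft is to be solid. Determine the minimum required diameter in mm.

For a solid shaft τ_max = 16T/(πd³), so d = (16T/(π τ_allow))^(1/3) = (16·1950/(π·7.41×10^7))^(1/3) = 0.05118 m.

51.2 mm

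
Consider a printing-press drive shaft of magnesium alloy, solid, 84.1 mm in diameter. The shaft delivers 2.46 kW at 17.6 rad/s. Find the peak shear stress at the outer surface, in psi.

ω = 17.6 rad/s, so T = P/ω = 2.46×10³ / 17.60 = 139.8 N·m.
J = πd⁴/32 = π(0.0841)⁴/32 = 4.911×10^-6 m⁴.
τ_max = T·r/J = 139.8 × 0.0420 / 4.911×10^-6 = 1.197×10^6 Pa.

174 psi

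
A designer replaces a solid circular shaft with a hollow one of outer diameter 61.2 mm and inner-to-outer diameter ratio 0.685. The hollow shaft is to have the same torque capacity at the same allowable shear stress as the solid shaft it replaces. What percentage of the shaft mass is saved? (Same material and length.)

Equal τ_max and T ⇒ the solid shaft needs d_s³ = d_o³(1−k⁴), so d_s = 61.2·(1−0.685⁴)^(1/3) = 56.33 mm.
Area ratio A_h/A_s = d_o²(1−k²)/d_s² = (1−k²)/(1−k⁴)^(2/3) = 0.6265.
Mass saving = 1 − 0.6265 = 37.4 %.

37.4 %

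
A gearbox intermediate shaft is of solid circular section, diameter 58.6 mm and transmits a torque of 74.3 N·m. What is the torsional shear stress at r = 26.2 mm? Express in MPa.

J = πd⁴/32 = π(0.0586)⁴/32 = 1.158×10^-6 m⁴.
Shear stress varies linearly with radius: τ = T·r/J = 74.30 × 0.0262 / 1.158×10^-6 = 1.682×10^6 Pa.

1.68 MPa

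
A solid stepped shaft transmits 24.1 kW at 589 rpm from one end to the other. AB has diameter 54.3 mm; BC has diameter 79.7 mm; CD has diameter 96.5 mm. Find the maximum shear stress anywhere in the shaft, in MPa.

12.4 MPa

ω = 2π·589/60 = 61.68 rad/s, so T = P/ω = 24.1×10³ / 61.68 = 390.7 N·m.
Under the same torque, τ_max = 16T/(πd³) is largest where d is smallest — segment AB (d = 54.3 mm).
τ_max = 16·390.7/(π·(0.0543)³) = 1.243×10^7 Pa.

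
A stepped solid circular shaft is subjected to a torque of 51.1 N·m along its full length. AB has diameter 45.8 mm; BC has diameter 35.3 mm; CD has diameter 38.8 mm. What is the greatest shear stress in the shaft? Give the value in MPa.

5.92 MPa

Under the same torque, τ_max = 16T/(πd³) is largest where d is smallest — segment BC (d = 35.3 mm).
τ_max = 16·51.10/(π·(0.0353)³) = 5.917×10^6 Pa.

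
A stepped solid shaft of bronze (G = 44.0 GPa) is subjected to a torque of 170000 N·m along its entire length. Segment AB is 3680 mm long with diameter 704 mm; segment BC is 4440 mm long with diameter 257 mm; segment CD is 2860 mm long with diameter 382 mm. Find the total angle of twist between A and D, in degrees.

J_AB = π(0.704)⁴/32 = 0.0241 m⁴; J_BC = π(0.257)⁴/32 = 4.28×10^-4 m⁴; J_CD = π(0.382)⁴/32 = 2.09×10^-3 m⁴.
θ = (T/G)·Σ L_i/J_i = (170000/44.0×10⁹)·(3.68/0.0241 + 4.44/4.28×10^-4 + 2.86/2.09×10^-3) = 0.04593 rad.

2.63°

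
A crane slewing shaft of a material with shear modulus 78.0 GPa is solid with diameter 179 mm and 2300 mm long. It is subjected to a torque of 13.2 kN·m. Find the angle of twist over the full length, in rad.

0.00386 rad

J = πd⁴/32 = π(0.179)⁴/32 = 1.008×10^-4 m⁴.
θ = T·L/(G·J) = 13200 × 2.30 / (78.0×10⁹ × 1.008×10^-4) = 3.862×10^-3 rad.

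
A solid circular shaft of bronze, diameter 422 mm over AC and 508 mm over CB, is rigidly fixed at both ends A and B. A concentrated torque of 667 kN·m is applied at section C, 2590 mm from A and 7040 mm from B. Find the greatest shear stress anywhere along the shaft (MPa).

25.5 MPa

Compatibility: T_A·a/J_AC = T_B·b/J_CB with T_A + T_B = T₀.
J_AC = 3.11×10^-3 m⁴, J_CB = 6.54×10^-3 m⁴, so T_A = T₀·(J_AC/a)/((J_AC/a)+(J_CB/b)) = 376300 N·m, T_B = 290700 N·m.
τ in each portion: τ_AC = 2.55×10^7 Pa, τ_CB = 1.13×10^7 Pa; maximum is in AC.
τ_max = T_AC·r/J = 376300·0.211/3.11×10^-3 = 2.550×10^7 Pa.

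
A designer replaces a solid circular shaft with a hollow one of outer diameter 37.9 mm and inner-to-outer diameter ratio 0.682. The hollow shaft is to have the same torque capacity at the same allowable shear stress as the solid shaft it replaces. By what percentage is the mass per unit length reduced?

Equal τ_max and T ⇒ the solid shaft needs d_s³ = d_o³(1−k⁴), so d_s = 37.9·(1−0.682⁴)^(1/3) = 34.94 mm.
Area ratio A_h/A_s = d_o²(1−k²)/d_s² = (1−k²)/(1−k⁴)^(2/3) = 0.6293.
Mass saving = 1 − 0.6293 = 37.1 %.

37.1 %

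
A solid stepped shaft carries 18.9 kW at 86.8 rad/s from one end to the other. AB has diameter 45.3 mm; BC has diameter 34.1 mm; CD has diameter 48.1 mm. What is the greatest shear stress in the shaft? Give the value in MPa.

28.0 MPa

ω = 86.8 rad/s, so T = P/ω = 18.9×10³ / 86.80 = 217.7 N·m.
Under the same torque, τ_max = 16T/(πd³) is largest where d is smallest — segment BC (d = 34.1 mm).
τ_max = 16·217.7/(π·(0.0341)³) = 2.797×10^7 Pa.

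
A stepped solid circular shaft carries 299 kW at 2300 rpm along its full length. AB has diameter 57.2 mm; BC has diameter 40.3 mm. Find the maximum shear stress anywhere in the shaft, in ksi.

ω = 2π·2300/60 = 240.9 rad/s, so T = P/ω = 299×10³ / 240.9 = 1241 N·m.
Under the same torque, τ_max = 16T/(πd³) is largest where d is smallest — segment BC (d = 40.3 mm).
τ_max = 16·1241/(π·(0.0403)³) = 9.660×10^7 Pa.

14.0 ksi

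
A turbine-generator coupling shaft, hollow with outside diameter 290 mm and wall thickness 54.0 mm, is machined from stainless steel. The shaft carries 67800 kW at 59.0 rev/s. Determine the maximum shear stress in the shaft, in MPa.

45.2 MPa

ω = 2π·59.0 = 370.7 rad/s, so T = P/ω = 67800×10³ / 370.7 = 182900 N·m.
J = π(d_o⁴ − d_i⁴)/32 = π(0.290⁴ − 0.182⁴)/32 = 5.867×10^-4 m⁴.
τ_max = T·r/J = 182900 × 0.145 / 5.867×10^-4 = 4.520×10^7 Pa.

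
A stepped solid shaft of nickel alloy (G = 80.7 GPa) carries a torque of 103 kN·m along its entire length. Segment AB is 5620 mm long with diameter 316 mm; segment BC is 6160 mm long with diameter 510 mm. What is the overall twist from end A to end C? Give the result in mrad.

J_AB = π(0.316)⁴/32 = 9.79×10^-4 m⁴; J_BC = π(0.510)⁴/32 = 6.64×10^-3 m⁴.
θ = (T/G)·Σ L_i/J_i = (103000/80.7×10⁹)·(5.62/9.79×10^-4 + 6.16/6.64×10^-3) = 8.511×10^-3 rad.

8.51 mrad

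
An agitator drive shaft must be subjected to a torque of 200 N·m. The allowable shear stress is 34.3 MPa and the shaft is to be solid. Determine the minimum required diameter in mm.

For a solid shaft τ_max = 16T/(πd³), so d = (16T/(π τ_allow))^(1/3) = (16·200.0/(π·3.43×10^7))^(1/3) = 0.03097 m.

31.0 mm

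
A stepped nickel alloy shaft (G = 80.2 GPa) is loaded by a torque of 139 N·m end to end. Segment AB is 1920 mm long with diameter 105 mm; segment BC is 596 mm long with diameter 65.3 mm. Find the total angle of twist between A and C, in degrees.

J_AB = π(0.105)⁴/32 = 1.19×10^-5 m⁴; J_BC = π(0.0653)⁴/32 = 1.79×10^-6 m⁴.
θ = (T/G)·Σ L_i/J_i = (139.0/80.2×10⁹)·(1.92/1.19×10^-5 + 0.596/1.79×10^-6) = 8.575×10^-4 rad.

0.0491°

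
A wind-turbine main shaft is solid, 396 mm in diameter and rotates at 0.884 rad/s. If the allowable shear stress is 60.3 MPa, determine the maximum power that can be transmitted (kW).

650 kW

J = πd⁴/32 = π(0.396)⁴/32 = 2.414×10^-3 m⁴.
T_max = τ_allow·J/r = 6.03×10^7 × 2.414×10^-3 / 0.198 = 735200 N·m.
ω = 0.884 rad/s, so P_max = T_max·ω = 6.500×10^5 W.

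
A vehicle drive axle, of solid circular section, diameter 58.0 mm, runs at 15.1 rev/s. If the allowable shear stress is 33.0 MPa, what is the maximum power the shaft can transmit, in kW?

J = πd⁴/32 = π(0.0580)⁴/32 = 1.111×10^-6 m⁴.
T_max = τ_allow·J/r = 3.30×10^7 × 1.111×10^-6 / 0.0290 = 1264 N·m.
ω = 2π·15.1 = 94.88 rad/s, so P_max = T_max·ω = 1.199×10^5 W.

120 kW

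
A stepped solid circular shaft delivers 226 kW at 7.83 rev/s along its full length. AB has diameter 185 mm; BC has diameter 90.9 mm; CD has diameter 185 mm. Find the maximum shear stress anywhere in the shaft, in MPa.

ω = 2π·7.83 = 49.20 rad/s, so T = P/ω = 226×10³ / 49.20 = 4594 N·m.
Under the same torque, τ_max = 16T/(πd³) is largest where d is smallest — segment BC (d = 90.9 mm).
τ_max = 16·4594/(π·(0.0909)³) = 3.115×10^7 Pa.

31.1 MPa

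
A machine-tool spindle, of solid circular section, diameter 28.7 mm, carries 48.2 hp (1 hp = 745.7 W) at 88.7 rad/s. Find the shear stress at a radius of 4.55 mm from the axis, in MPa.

27.7 MPa

ω = 88.7 rad/s, so T = P/ω = 48.2×745.7 / 88.70 = 405.2 N·m.
J = πd⁴/32 = π(0.0287)⁴/32 = 6.661×10^-8 m⁴.
Shear stress varies linearly with radius: τ = T·r/J = 405.2 × 0.00455 / 6.661×10^-8 = 2.768×10^7 Pa.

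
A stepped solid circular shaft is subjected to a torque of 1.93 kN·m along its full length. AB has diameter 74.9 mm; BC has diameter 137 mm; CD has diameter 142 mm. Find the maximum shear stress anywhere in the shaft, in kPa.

Under the same torque, τ_max = 16T/(πd³) is largest where d is smallest — segment AB (d = 74.9 mm).
τ_max = 16·1930/(π·(0.0749)³) = 2.339×10^7 Pa.

23400 kPa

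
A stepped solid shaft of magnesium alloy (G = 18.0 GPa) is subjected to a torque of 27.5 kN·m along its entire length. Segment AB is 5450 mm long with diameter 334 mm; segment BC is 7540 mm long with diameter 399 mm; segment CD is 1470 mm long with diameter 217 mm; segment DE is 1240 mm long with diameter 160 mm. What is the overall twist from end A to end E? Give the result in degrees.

2.93°

J_AB = π(0.334)⁴/32 = 1.22×10^-3 m⁴; J_BC = π(0.399)⁴/32 = 2.49×10^-3 m⁴; J_CD = π(0.217)⁴/32 = 2.18×10^-4 m⁴; J_DE = π(0.160)⁴/32 = 6.43×10^-5 m⁴.
θ = (T/G)·Σ L_i/J_i = (27500/18.0×10⁹)·(5.45/1.22×10^-3 + 7.54/2.49×10^-3 + 1.47/2.18×10^-4 + 1.24/6.43×10^-5) = 0.05121 rad.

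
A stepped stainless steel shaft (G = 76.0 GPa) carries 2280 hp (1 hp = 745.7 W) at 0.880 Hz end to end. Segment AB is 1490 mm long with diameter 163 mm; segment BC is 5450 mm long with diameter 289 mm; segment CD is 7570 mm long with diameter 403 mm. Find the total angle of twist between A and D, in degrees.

ω = 2π·0.880 = 5.529 rad/s, so T = P/ω = 2280×745.7 / 5.529 = 307500 N·m.
J_AB = π(0.163)⁴/32 = 6.93×10^-5 m⁴; J_BC = π(0.289)⁴/32 = 6.85×10^-4 m⁴; J_CD = π(0.403)⁴/32 = 2.59×10^-3 m⁴.
θ = (T/G)·Σ L_i/J_i = (307500/76.0×10⁹)·(1.49/6.93×10^-5 + 5.45/6.85×10^-4 + 7.57/2.59×10^-3) = 0.1310 rad.

7.51°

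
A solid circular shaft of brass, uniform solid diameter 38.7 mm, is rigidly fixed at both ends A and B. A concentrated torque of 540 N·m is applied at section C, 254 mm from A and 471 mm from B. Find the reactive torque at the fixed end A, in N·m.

With uniform GJ and both ends fixed, compatibility θ_AC = θ_CB gives T_A·a = T_B·b, together with T_A + T_B = T₀.
T_A = T₀·b/(a+b) = 540.0·471/725.0 = 350.8 N·m; T_B = 189.2 N·m.

351 N·m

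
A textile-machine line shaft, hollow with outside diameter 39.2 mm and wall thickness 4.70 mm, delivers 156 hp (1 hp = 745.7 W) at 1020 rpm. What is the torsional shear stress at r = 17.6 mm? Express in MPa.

124 MPa

ω = 2π·1020/60 = 106.8 rad/s, so T = P/ω = 156×745.7 / 106.8 = 1089 N·m.
J = π(d_o⁴ − d_i⁴)/32 = π(0.0392⁴ − 0.0298⁴)/32 = 1.544×10^-7 m⁴.
Shear stress varies linearly with radius: τ = T·r/J = 1089 × 0.0176 / 1.544×10^-7 = 1.241×10^8 Pa.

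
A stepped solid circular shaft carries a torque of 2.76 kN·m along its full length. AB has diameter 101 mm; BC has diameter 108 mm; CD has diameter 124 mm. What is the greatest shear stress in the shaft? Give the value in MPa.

13.6 MPa

Under the same torque, τ_max = 16T/(πd³) is largest where d is smallest — segment AB (d = 101 mm).
τ_max = 16·2760/(π·(0.101)³) = 1.364×10^7 Pa.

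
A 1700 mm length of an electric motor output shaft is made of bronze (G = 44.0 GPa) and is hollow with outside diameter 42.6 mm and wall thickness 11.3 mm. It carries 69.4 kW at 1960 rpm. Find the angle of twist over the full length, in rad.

ω = 2π·1960/60 = 205.3 rad/s, so T = P/ω = 69.4×10³ / 205.3 = 338.1 N·m.
J = π(d_o⁴ − d_i⁴)/32 = π(0.0426⁴ − 0.0200⁴)/32 = 3.076×10^-7 m⁴.
θ = T·L/(G·J) = 338.1 × 1.70 / (44.0×10⁹ × 3.076×10^-7) = 0.04247 rad.

0.0425 rad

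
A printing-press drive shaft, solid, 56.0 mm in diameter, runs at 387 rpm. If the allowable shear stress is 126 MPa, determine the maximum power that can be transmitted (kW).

176 kW

J = πd⁴/32 = π(0.0560)⁴/32 = 9.655×10^-7 m⁴.
T_max = τ_allow·J/r = 1.26×10^8 × 9.655×10^-7 / 0.0280 = 4345 N·m.
ω = 2π·387/60 = 40.53 rad/s, so P_max = T_max·ω = 1.761×10^5 W.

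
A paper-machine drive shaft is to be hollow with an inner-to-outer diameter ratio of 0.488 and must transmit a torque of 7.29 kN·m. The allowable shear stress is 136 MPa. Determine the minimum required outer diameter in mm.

For a hollow shaft with d_i/d_o = 0.488: τ_max = 16T/(π d_o³ (1−k⁴)), so d_o = [16T/(π τ_allow (1−k⁴))]^(1/3) = [16·7290/(π·1.36×10^8·0.9433)]^(1/3) = 0.06615 m.

66.1 mm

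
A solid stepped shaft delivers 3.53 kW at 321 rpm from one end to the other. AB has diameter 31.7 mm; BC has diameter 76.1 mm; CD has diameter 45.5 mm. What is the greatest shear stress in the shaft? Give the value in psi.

ω = 2π·321/60 = 33.62 rad/s, so T = P/ω = 3.53×10³ / 33.62 = 105.0 N·m.
Under the same torque, τ_max = 16T/(πd³) is largest where d is smallest — segment AB (d = 31.7 mm).
τ_max = 16·105.0/(π·(0.0317)³) = 1.679×10^7 Pa.

2440 psi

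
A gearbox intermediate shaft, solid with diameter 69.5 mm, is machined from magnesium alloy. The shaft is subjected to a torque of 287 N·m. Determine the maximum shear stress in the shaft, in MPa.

4.35 MPa

J = πd⁴/32 = π(0.0695)⁴/32 = 2.291×10^-6 m⁴.
τ_max = T·r/J = 287.0 × 0.0348 / 2.291×10^-6 = 4.354×10^6 Pa.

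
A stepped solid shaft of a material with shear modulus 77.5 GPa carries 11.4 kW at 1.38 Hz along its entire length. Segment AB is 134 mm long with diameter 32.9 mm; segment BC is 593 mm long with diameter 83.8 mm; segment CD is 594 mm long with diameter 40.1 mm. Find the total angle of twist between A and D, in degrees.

ω = 2π·1.38 = 8.671 rad/s, so T = P/ω = 11.4×10³ / 8.671 = 1315 N·m.
J_AB = π(0.0329)⁴/32 = 1.15×10^-7 m⁴; J_BC = π(0.0838)⁴/32 = 4.84×10^-6 m⁴; J_CD = π(0.0401)⁴/32 = 2.54×10^-7 m⁴.
θ = (T/G)·Σ L_i/J_i = (1315/77.5×10⁹)·(0.134/1.15×10^-7 + 0.593/4.84×10^-6 + 0.594/2.54×10^-7) = 0.06154 rad.

3.53°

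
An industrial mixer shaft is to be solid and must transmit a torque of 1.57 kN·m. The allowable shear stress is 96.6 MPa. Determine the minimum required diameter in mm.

For a solid shaft τ_max = 16T/(πd³), so d = (16T/(π τ_allow))^(1/3) = (16·1570/(π·9.66×10^7))^(1/3) = 0.04358 m.

43.6 mm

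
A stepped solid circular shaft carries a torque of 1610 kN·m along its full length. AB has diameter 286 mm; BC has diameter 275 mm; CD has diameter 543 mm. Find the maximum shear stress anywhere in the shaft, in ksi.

57.2 ksi

Under the same torque, τ_max = 16T/(πd³) is largest where d is smallest — segment BC (d = 275 mm).
τ_max = 16·1.610e6/(π·(0.275)³) = 3.943×10^8 Pa.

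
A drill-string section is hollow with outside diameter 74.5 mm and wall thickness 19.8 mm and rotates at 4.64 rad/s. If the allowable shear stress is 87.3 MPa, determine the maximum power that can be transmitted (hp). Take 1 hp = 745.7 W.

J = π(d_o⁴ − d_i⁴)/32 = π(0.0745⁴ − 0.0349⁴)/32 = 2.879×10^-6 m⁴.
T_max = τ_allow·J/r = 8.73×10^7 × 2.879×10^-6 / 0.0372 = 6746 N·m.
ω = 4.64 rad/s, so P_max = T_max·ω = 3.130×10^4 W.

42.0 hp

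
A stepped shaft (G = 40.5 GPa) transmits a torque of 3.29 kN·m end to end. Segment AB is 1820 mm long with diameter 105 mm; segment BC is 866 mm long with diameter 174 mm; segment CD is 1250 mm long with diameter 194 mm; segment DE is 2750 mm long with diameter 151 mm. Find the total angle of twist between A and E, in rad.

J_AB = π(0.105)⁴/32 = 1.19×10^-5 m⁴; J_BC = π(0.174)⁴/32 = 9.00×10^-5 m⁴; J_CD = π(0.194)⁴/32 = 1.39×10^-4 m⁴; J_DE = π(0.151)⁴/32 = 5.10×10^-5 m⁴.
θ = (T/G)·Σ L_i/J_i = (3290/40.5×10⁹)·(1.82/1.19×10^-5 + 0.866/9.00×10^-5 + 1.25/1.39×10^-4 + 2.75/5.10×10^-5) = 0.01828 rad.

0.0183 rad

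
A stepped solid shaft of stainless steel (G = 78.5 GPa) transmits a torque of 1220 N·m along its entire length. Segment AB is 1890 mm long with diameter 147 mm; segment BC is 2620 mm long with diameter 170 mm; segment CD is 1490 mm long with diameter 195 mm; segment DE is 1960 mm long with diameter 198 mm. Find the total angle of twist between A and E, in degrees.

0.0861°

J_AB = π(0.147)⁴/32 = 4.58×10^-5 m⁴; J_BC = π(0.170)⁴/32 = 8.20×10^-5 m⁴; J_CD = π(0.195)⁴/32 = 1.42×10^-4 m⁴; J_DE = π(0.198)⁴/32 = 1.51×10^-4 m⁴.
θ = (T/G)·Σ L_i/J_i = (1220/78.5×10⁹)·(1.89/4.58×10^-5 + 2.62/8.20×10^-5 + 1.49/1.42×10^-4 + 1.96/1.51×10^-4) = 1.502×10^-3 rad.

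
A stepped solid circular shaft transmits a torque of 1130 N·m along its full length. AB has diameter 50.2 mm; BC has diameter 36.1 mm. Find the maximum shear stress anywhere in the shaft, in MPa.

122 MPa

Under the same torque, τ_max = 16T/(πd³) is largest where d is smallest — segment BC (d = 36.1 mm).
τ_max = 16·1130/(π·(0.0361)³) = 1.223×10^8 Pa.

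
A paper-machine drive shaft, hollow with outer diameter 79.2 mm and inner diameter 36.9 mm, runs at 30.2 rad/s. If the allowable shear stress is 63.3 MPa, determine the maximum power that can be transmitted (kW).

178 kW

J = π(d_o⁴ − d_i⁴)/32 = π(0.0792⁴ − 0.0369⁴)/32 = 3.681×10^-6 m⁴.
T_max = τ_allow·J/r = 6.33×10^7 × 3.681×10^-6 / 0.0396 = 5884 N·m.
ω = 30.2 rad/s, so P_max = T_max·ω = 1.777×10^5 W.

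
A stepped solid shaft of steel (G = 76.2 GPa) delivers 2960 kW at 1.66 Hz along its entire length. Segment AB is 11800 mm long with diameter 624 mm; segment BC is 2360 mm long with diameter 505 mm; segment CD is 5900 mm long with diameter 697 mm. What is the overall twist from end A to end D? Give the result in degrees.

ω = 2π·1.66 = 10.43 rad/s, so T = P/ω = 2960×10³ / 10.43 = 283800 N·m.
J_AB = π(0.624)⁴/32 = 0.0149 m⁴; J_BC = π(0.505)⁴/32 = 6.39×10^-3 m⁴; J_CD = π(0.697)⁴/32 = 0.0232 m⁴.
θ = (T/G)·Σ L_i/J_i = (283800/76.2×10⁹)·(11.8/0.0149 + 2.36/6.39×10^-3 + 5.90/0.0232) = 5.277×10^-3 rad.

0.302°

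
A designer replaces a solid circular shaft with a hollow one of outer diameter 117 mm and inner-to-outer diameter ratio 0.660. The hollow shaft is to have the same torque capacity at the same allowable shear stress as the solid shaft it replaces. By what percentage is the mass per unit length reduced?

35.1 %

Equal τ_max and T ⇒ the solid shaft needs d_s³ = d_o³(1−k⁴), so d_s = 117·(1−0.660⁴)^(1/3) = 109.1 mm.
Area ratio A_h/A_s = d_o²(1−k²)/d_s² = (1−k²)/(1−k⁴)^(2/3) = 0.6494.
Mass saving = 1 − 0.6494 = 35.1 %.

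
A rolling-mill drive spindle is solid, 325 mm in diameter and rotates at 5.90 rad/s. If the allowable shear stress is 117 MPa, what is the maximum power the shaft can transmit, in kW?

J = πd⁴/32 = π(0.325)⁴/32 = 1.095×10^-3 m⁴.
T_max = τ_allow·J/r = 1.17×10^8 × 1.095×10^-3 / 0.163 = 788600 N·m.
ω = 5.90 rad/s, so P_max = T_max·ω = 4.653×10^6 W.

4650 kW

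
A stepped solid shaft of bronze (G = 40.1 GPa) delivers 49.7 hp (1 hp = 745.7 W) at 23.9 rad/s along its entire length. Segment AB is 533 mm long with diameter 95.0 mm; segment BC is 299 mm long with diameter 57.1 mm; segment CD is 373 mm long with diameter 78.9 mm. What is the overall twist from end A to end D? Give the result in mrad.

17.4 mrad

ω = 23.9 rad/s, so T = P/ω = 49.7×745.7 / 23.90 = 1551 N·m.
J_AB = π(0.0950)⁴/32 = 8.00×10^-6 m⁴; J_BC = π(0.0571)⁴/32 = 1.04×10^-6 m⁴; J_CD = π(0.0789)⁴/32 = 3.80×10^-6 m⁴.
θ = (T/G)·Σ L_i/J_i = (1551/40.1×10⁹)·(0.533/8.00×10^-6 + 0.299/1.04×10^-6 + 0.373/3.80×10^-6) = 0.01745 rad.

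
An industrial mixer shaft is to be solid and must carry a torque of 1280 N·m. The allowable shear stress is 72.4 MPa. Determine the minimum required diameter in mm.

For a solid shaft τ_max = 16T/(πd³), so d = (16T/(π τ_allow))^(1/3) = (16·1280/(π·7.24×10^7))^(1/3) = 0.04482 m.

44.8 mm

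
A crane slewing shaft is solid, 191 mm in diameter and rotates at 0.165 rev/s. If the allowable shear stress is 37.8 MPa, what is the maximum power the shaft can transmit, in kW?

53.6 kW

J = πd⁴/32 = π(0.191)⁴/32 = 1.307×10^-4 m⁴.
T_max = τ_allow·J/r = 3.78×10^7 × 1.307×10^-4 / 0.0955 = 51720 N·m.
ω = 2π·0.165 = 1.037 rad/s, so P_max = T_max·ω = 5.361×10^4 W.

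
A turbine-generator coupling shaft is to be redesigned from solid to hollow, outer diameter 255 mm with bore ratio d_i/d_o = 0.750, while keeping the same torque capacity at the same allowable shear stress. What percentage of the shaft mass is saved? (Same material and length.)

Equal τ_max and T ⇒ the solid shaft needs d_s³ = d_o³(1−k⁴), so d_s = 255·(1−0.750⁴)^(1/3) = 224.6 mm.
Area ratio A_h/A_s = d_o²(1−k²)/d_s² = (1−k²)/(1−k⁴)^(2/3) = 0.5638.
Mass saving = 1 − 0.5638 = 43.6 %.

43.6 %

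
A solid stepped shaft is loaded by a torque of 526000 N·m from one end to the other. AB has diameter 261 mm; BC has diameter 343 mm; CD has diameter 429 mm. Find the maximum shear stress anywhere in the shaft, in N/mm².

Under the same torque, τ_max = 16T/(πd³) is largest where d is smallest — segment AB (d = 261 mm).
τ_max = 16·526000/(π·(0.261)³) = 1.507×10^8 Pa.

151 N/mm²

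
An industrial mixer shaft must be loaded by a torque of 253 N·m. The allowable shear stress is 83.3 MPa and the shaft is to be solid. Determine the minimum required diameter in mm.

24.9 mm

For a solid shaft τ_max = 16T/(πd³), so d = (16T/(π τ_allow))^(1/3) = (16·253.0/(π·8.33×10^7))^(1/3) = 0.02492 m.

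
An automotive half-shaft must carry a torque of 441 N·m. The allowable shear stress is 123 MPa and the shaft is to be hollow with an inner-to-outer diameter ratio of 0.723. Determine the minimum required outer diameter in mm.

29.3 mm

For a hollow shaft with d_i/d_o = 0.723: τ_max = 16T/(π d_o³ (1−k⁴)), so d_o = [16T/(π τ_allow (1−k⁴))]^(1/3) = [16·441.0/(π·1.23×10^8·0.7268)]^(1/3) = 0.02929 m.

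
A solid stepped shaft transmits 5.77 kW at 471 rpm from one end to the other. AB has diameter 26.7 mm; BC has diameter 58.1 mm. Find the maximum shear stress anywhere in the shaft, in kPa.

ω = 2π·471/60 = 49.32 rad/s, so T = P/ω = 5.77×10³ / 49.32 = 117.0 N·m.
Under the same torque, τ_max = 16T/(πd³) is largest where d is smallest — segment AB (d = 26.7 mm).
τ_max = 16·117.0/(π·(0.0267)³) = 3.130×10^7 Pa.

31300 kPa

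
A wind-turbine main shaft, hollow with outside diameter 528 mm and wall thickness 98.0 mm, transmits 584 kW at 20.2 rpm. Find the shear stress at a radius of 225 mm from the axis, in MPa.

ω = 2π·20.2/60 = 2.115 rad/s, so T = P/ω = 584×10³ / 2.115 = 276100 N·m.
J = π(d_o⁴ − d_i⁴)/32 = π(0.528⁴ − 0.332⁴)/32 = 6.437×10^-3 m⁴.
Shear stress varies linearly with radius: τ = T·r/J = 276100 × 0.225 / 6.437×10^-3 = 9.649×10^6 Pa.

9.65 MPa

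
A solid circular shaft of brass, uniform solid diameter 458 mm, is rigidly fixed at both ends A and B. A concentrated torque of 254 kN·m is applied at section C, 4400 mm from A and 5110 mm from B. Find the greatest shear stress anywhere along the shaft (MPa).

7.24 MPa

With uniform GJ and both ends fixed, compatibility θ_AC = θ_CB gives T_A·a = T_B·b, together with T_A + T_B = T₀.
T_A = T₀·b/(a+b) = 254000·5110/9510 = 136500 N·m; T_B = 117500 N·m.
τ in each portion: τ_AC = 7.24×10^6 Pa, τ_CB = 6.23×10^6 Pa; maximum is in AC.
τ_max = T_AC·r/J = 136500·0.229/4.32×10^-3 = 7.235×10^6 Pa.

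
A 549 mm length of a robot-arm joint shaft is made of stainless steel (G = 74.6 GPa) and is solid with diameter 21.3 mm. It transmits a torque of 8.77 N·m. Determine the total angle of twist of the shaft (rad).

J = πd⁴/32 = π(0.0213)⁴/32 = 2.021×10^-8 m⁴.
θ = T·L/(G·J) = 8.770 × 0.549 / (74.6×10⁹ × 2.021×10^-8) = 3.194×10^-3 rad.

0.00319 rad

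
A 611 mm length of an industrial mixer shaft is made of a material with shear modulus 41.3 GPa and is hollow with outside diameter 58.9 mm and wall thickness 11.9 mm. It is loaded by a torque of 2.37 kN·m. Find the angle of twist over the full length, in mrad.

34.0 mrad

J = π(d_o⁴ − d_i⁴)/32 = π(0.0589⁴ − 0.0351⁴)/32 = 1.033×10^-6 m⁴.
θ = T·L/(G·J) = 2370 × 0.611 / (41.3×10⁹ × 1.033×10^-6) = 0.03396 rad.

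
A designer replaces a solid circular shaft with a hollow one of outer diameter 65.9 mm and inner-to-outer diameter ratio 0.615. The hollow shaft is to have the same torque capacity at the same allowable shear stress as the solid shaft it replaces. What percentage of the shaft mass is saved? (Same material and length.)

Equal τ_max and T ⇒ the solid shaft needs d_s³ = d_o³(1−k⁴), so d_s = 65.9·(1−0.615⁴)^(1/3) = 62.59 mm.
Area ratio A_h/A_s = d_o²(1−k²)/d_s² = (1−k²)/(1−k⁴)^(2/3) = 0.6892.
Mass saving = 1 − 0.6892 = 31.1 %.

31.1 %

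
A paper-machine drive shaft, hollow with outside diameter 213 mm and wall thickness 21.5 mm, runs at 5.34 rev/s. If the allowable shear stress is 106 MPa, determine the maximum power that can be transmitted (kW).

4010 kW

J = π(d_o⁴ − d_i⁴)/32 = π(0.213⁴ − 0.170⁴)/32 = 1.201×10^-4 m⁴.
T_max = τ_allow·J/r = 1.06×10^8 × 1.201×10^-4 / 0.106 = 119500 N·m.
ω = 2π·5.34 = 33.55 rad/s, so P_max = T_max·ω = 4.010×10^6 W.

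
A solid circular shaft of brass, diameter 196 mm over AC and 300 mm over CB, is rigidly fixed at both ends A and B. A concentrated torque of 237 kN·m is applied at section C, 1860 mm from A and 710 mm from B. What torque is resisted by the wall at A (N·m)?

15400 N·m

Compatibility: T_A·a/J_AC = T_B·b/J_CB with T_A + T_B = T₀.
J_AC = 1.45×10^-4 m⁴, J_CB = 7.95×10^-4 m⁴, so T_A = T₀·(J_AC/a)/((J_AC/a)+(J_CB/b)) = 15410 N·m, T_B = 221600 N·m.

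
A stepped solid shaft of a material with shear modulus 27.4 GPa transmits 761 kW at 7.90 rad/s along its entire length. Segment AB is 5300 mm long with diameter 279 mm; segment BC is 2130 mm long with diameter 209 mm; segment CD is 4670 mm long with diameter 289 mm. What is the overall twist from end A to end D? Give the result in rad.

0.0953 rad

ω = 7.90 rad/s, so T = P/ω = 761×10³ / 7.900 = 96330 N·m.
J_AB = π(0.279)⁴/32 = 5.95×10^-4 m⁴; J_BC = π(0.209)⁴/32 = 1.87×10^-4 m⁴; J_CD = π(0.289)⁴/32 = 6.85×10^-4 m⁴.
θ = (T/G)·Σ L_i/J_i = (96330/27.4×10⁹)·(5.30/5.95×10^-4 + 2.13/1.87×10^-4 + 4.67/6.85×10^-4) = 0.09527 rad.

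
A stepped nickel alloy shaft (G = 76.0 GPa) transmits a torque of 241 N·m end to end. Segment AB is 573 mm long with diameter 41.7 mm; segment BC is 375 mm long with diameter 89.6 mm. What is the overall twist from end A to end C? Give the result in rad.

0.00631 rad

J_AB = π(0.0417)⁴/32 = 2.97×10^-7 m⁴; J_BC = π(0.0896)⁴/32 = 6.33×10^-6 m⁴.
θ = (T/G)·Σ L_i/J_i = (241.0/76.0×10⁹)·(0.573/2.97×10^-7 + 0.375/6.33×10^-6) = 6.309×10^-3 rad.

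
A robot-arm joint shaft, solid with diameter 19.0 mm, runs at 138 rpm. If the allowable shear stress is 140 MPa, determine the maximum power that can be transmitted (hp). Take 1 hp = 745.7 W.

J = πd⁴/32 = π(0.0190)⁴/32 = 1.279×10^-8 m⁴.
T_max = τ_allow·J/r = 1.40×10^8 × 1.279×10^-8 / 0.00950 = 188.5 N·m.
ω = 2π·138/60 = 14.45 rad/s, so P_max = T_max·ω = 2725 W.

3.65 hp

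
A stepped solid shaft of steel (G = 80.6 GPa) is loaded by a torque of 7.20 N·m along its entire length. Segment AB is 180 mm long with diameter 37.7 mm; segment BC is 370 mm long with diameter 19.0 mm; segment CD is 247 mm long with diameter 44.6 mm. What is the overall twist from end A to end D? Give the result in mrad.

2.72 mrad

J_AB = π(0.0377)⁴/32 = 1.98×10^-7 m⁴; J_BC = π(0.0190)⁴/32 = 1.28×10^-8 m⁴; J_CD = π(0.0446)⁴/32 = 3.88×10^-7 m⁴.
θ = (T/G)·Σ L_i/J_i = (7.200/80.6×10⁹)·(0.180/1.98×10^-7 + 0.370/1.28×10^-8 + 0.247/3.88×10^-7) = 2.721×10^-3 rad.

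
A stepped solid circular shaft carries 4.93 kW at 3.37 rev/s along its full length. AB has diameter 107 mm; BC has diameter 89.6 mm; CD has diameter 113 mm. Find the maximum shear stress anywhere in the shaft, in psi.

ω = 2π·3.37 = 21.17 rad/s, so T = P/ω = 4.93×10³ / 21.17 = 232.8 N·m.
Under the same torque, τ_max = 16T/(πd³) is largest where d is smallest — segment BC (d = 89.6 mm).
τ_max = 16·232.8/(π·(0.0896)³) = 1.648×10^6 Pa.

239 psi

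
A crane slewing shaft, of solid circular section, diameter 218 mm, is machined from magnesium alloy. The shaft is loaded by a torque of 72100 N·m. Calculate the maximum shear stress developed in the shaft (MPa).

35.4 MPa

J = πd⁴/32 = π(0.218)⁴/32 = 2.217×10^-4 m⁴.
τ_max = T·r/J = 72100 × 0.109 / 2.217×10^-4 = 3.544×10^7 Pa.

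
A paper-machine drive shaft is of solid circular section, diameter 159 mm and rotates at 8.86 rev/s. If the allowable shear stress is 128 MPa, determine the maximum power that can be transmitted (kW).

J = πd⁴/32 = π(0.159)⁴/32 = 6.275×10^-5 m⁴.
T_max = τ_allow·J/r = 1.28×10^8 × 6.275×10^-5 / 0.0795 = 101000 N·m.
ω = 2π·8.86 = 55.67 rad/s, so P_max = T_max·ω = 5.624×10^6 W.

5620 kW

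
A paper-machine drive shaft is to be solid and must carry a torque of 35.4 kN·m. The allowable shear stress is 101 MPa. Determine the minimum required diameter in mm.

For a solid shaft τ_max = 16T/(πd³), so d = (16T/(π τ_allow))^(1/3) = (16·35400/(π·1.01×10^8))^(1/3) = 0.1213 m.

121 mm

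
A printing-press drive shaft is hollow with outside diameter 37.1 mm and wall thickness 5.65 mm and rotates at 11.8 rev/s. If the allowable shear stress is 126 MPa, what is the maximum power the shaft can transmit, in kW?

71.8 kW

J = π(d_o⁴ − d_i⁴)/32 = π(0.0371⁴ − 0.0258⁴)/32 = 1.425×10^-7 m⁴.
T_max = τ_allow·J/r = 1.26×10^8 × 1.425×10^-7 / 0.0186 = 967.9 N·m.
ω = 2π·11.8 = 74.14 rad/s, so P_max = T_max·ω = 7.176×10^4 W.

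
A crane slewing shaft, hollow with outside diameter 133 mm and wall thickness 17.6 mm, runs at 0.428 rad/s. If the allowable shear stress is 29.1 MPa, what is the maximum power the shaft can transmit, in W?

J = π(d_o⁴ − d_i⁴)/32 = π(0.133⁴ − 0.0978⁴)/32 = 2.174×10^-5 m⁴.
T_max = τ_allow·J/r = 2.91×10^7 × 2.174×10^-5 / 0.0665 = 9512 N·m.
ω = 0.428 rad/s, so P_max = T_max·ω = 4071 W.

4070 W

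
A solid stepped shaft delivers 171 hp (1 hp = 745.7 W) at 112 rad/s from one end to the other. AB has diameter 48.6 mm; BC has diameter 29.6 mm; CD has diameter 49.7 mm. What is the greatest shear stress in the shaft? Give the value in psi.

32400 psi

ω = 112 rad/s, so T = P/ω = 171×745.7 / 112.0 = 1139 N·m.
Under the same torque, τ_max = 16T/(πd³) is largest where d is smallest — segment BC (d = 29.6 mm).
τ_max = 16·1139/(π·(0.0296)³) = 2.236×10^8 Pa.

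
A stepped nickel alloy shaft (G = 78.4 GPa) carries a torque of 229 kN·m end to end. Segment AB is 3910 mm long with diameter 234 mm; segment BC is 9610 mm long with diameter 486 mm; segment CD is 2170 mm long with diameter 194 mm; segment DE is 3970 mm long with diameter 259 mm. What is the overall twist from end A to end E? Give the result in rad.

J_AB = π(0.234)⁴/32 = 2.94×10^-4 m⁴; J_BC = π(0.486)⁴/32 = 5.48×10^-3 m⁴; J_CD = π(0.194)⁴/32 = 1.39×10^-4 m⁴; J_DE = π(0.259)⁴/32 = 4.42×10^-4 m⁴.
θ = (T/G)·Σ L_i/J_i = (229000/78.4×10⁹)·(3.91/2.94×10^-4 + 9.61/5.48×10^-3 + 2.17/1.39×10^-4 + 3.97/4.42×10^-4) = 0.1158 rad.

0.116 rad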